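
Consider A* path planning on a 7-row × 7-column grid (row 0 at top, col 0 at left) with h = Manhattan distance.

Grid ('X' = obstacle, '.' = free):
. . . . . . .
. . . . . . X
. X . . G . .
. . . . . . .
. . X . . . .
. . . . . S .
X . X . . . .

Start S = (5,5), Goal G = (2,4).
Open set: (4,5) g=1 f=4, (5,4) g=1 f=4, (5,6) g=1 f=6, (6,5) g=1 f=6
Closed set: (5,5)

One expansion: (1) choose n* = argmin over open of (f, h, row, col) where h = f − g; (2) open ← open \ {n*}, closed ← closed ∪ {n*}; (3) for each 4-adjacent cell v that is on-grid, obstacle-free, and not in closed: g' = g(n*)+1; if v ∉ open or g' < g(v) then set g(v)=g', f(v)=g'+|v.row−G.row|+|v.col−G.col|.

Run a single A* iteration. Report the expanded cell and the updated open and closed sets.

expanded=(4,5); open=[(3,5) g=2 f=4, (4,4) g=2 f=4, (4,6) g=2 f=6, (5,4) g=1 f=4, (5,6) g=1 f=6, (6,5) g=1 f=6]; closed=[(4,5), (5,5)]

step 1: expand (4,5) (f=4, h=3) → closed; open now [(3,5) g=2 f=4, (4,4) g=2 f=4, (4,6) g=2 f=6, (5,4) g=1 f=4, (5,6) g=1 f=6, (6,5) g=1 f=6]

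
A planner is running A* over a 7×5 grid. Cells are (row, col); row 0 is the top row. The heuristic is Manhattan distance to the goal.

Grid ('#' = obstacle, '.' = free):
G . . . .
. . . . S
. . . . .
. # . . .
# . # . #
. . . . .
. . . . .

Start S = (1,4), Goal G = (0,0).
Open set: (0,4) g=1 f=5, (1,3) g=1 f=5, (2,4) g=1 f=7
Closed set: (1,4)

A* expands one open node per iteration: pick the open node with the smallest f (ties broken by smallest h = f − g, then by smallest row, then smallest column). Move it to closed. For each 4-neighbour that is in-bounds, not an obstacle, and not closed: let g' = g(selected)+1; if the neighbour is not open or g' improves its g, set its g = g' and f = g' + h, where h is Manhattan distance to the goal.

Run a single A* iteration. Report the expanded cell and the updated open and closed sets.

step 1: expand (0,4) (f=5, h=4) → closed; open now [(0,3) g=2 f=5, (1,3) g=1 f=5, (2,4) g=1 f=7]

expanded=(0,4); open=[(0,3) g=2 f=5, (1,3) g=1 f=5, (2,4) g=1 f=7]; closed=[(0,4), (1,4)]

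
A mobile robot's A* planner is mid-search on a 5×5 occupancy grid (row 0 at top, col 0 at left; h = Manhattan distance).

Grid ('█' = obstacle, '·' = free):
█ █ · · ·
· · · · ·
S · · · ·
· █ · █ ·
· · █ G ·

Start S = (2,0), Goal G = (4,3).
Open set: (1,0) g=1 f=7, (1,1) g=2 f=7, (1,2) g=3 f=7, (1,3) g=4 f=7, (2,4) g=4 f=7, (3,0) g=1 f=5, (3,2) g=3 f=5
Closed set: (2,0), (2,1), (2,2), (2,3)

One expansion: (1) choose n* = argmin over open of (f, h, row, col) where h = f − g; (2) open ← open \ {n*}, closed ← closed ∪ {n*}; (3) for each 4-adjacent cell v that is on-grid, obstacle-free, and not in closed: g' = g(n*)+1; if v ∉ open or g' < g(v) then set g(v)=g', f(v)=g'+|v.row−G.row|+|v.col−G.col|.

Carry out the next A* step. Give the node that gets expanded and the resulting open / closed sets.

expanded=(3,2); open=[(1,0) g=1 f=7, (1,1) g=2 f=7, (1,2) g=3 f=7, (1,3) g=4 f=7, (2,4) g=4 f=7, (3,0) g=1 f=5]; closed=[(2,0), (2,1), (2,2), (2,3), (3,2)]

step 1: expand (3,2) (f=5, h=2) → closed; open now [(1,0) g=1 f=7, (1,1) g=2 f=7, (1,2) g=3 f=7, (1,3) g=4 f=7, (2,4) g=4 f=7, (3,0) g=1 f=5]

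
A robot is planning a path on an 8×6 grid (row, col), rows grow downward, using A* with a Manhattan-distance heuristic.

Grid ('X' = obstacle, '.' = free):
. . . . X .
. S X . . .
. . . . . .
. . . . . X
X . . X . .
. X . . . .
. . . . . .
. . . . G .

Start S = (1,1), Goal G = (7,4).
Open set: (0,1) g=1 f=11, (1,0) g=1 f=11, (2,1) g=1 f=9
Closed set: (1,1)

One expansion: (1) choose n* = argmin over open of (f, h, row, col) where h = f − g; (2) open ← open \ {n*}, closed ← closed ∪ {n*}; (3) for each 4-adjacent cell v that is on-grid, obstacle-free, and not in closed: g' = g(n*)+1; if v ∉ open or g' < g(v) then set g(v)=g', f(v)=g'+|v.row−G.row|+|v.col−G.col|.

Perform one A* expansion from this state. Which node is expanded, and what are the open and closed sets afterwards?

expanded=(2,1); open=[(0,1) g=1 f=11, (1,0) g=1 f=11, (2,0) g=2 f=11, (2,2) g=2 f=9, (3,1) g=2 f=9]; closed=[(1,1), (2,1)]

step 1: expand (2,1) (f=9, h=8) → closed; open now [(0,1) g=1 f=11, (1,0) g=1 f=11, (2,0) g=2 f=11, (2,2) g=2 f=9, (3,1) g=2 f=9]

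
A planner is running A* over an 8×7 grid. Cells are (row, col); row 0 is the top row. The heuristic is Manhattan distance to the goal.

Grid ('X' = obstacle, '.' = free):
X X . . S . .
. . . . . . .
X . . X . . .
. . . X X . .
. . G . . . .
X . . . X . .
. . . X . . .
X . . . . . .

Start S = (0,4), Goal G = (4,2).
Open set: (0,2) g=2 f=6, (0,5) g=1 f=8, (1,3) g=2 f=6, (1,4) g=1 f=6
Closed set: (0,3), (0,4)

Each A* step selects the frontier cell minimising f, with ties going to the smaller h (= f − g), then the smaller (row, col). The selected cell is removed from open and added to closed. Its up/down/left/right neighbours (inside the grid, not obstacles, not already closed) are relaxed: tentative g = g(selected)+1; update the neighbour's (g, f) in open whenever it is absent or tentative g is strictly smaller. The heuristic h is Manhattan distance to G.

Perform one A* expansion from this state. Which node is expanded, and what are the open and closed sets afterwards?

step 1: expand (0,2) (f=6, h=4) → closed; open now [(0,5) g=1 f=8, (1,2) g=3 f=6, (1,3) g=2 f=6, (1,4) g=1 f=6]

expanded=(0,2); open=[(0,5) g=1 f=8, (1,2) g=3 f=6, (1,3) g=2 f=6, (1,4) g=1 f=6]; closed=[(0,2), (0,3), (0,4)]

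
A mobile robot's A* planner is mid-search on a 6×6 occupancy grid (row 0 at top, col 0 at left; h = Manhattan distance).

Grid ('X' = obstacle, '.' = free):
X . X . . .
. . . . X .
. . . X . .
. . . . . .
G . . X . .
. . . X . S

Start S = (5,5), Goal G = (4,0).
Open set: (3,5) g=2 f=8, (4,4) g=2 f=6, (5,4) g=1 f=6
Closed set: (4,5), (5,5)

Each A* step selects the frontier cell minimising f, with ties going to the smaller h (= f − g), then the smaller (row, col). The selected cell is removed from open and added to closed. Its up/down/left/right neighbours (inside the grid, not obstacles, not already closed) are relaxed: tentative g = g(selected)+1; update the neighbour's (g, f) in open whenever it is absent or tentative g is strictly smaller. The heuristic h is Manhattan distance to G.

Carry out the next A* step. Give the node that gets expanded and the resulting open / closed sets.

expanded=(4,4); open=[(3,4) g=3 f=8, (3,5) g=2 f=8, (5,4) g=1 f=6]; closed=[(4,4), (4,5), (5,5)]

step 1: expand (4,4) (f=6, h=4) → closed; open now [(3,4) g=3 f=8, (3,5) g=2 f=8, (5,4) g=1 f=6]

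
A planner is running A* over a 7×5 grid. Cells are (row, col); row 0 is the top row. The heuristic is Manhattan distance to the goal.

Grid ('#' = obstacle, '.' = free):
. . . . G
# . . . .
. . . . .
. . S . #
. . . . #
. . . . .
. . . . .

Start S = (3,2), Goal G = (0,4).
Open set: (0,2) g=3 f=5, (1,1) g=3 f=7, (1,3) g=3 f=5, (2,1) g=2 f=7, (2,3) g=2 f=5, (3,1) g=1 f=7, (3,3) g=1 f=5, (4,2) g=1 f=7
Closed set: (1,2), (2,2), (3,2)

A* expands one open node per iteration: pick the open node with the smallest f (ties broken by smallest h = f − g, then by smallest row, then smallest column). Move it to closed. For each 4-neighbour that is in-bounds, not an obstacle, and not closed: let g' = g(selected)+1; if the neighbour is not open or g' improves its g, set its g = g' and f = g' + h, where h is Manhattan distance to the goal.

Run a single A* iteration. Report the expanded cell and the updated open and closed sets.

step 1: expand (0,2) (f=5, h=2) → closed; open now [(0,1) g=4 f=7, (0,3) g=4 f=5, (1,1) g=3 f=7, (1,3) g=3 f=5, (2,1) g=2 f=7, (2,3) g=2 f=5, (3,1) g=1 f=7, (3,3) g=1 f=5, (4,2) g=1 f=7]

expanded=(0,2); open=[(0,1) g=4 f=7, (0,3) g=4 f=5, (1,1) g=3 f=7, (1,3) g=3 f=5, (2,1) g=2 f=7, (2,3) g=2 f=5, (3,1) g=1 f=7, (3,3) g=1 f=5, (4,2) g=1 f=7]; closed=[(0,2), (1,2), (2,2), (3,2)]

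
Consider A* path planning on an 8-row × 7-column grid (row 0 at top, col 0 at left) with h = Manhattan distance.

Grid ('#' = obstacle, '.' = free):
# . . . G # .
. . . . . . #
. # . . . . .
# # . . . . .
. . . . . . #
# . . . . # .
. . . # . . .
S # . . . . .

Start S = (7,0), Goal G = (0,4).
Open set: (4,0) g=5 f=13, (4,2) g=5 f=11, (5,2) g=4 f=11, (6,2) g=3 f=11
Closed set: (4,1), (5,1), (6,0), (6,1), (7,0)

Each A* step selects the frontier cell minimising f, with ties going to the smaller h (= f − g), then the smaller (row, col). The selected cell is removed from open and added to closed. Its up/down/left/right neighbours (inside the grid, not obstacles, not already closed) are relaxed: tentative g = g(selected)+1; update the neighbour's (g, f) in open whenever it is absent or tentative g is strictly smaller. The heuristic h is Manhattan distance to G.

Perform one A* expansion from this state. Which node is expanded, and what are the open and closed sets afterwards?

step 1: expand (4,2) (f=11, h=6) → closed; open now [(3,2) g=6 f=11, (4,0) g=5 f=13, (4,3) g=6 f=11, (5,2) g=4 f=11, (6,2) g=3 f=11]

expanded=(4,2); open=[(3,2) g=6 f=11, (4,0) g=5 f=13, (4,3) g=6 f=11, (5,2) g=4 f=11, (6,2) g=3 f=11]; closed=[(4,1), (4,2), (5,1), (6,0), (6,1), (7,0)]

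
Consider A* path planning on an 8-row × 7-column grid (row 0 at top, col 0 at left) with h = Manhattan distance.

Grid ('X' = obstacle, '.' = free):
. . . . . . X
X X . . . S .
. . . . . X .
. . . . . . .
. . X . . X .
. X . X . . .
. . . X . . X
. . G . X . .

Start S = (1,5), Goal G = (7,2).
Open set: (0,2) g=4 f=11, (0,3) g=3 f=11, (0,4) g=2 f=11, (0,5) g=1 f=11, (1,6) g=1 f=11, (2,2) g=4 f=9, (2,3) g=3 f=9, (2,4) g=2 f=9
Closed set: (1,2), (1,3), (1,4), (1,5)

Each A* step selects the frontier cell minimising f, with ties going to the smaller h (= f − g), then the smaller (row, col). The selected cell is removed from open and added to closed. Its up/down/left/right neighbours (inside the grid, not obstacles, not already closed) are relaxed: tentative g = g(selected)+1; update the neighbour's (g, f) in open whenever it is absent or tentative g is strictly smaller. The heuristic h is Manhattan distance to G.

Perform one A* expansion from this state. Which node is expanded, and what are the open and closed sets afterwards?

expanded=(2,2); open=[(0,2) g=4 f=11, (0,3) g=3 f=11, (0,4) g=2 f=11, (0,5) g=1 f=11, (1,6) g=1 f=11, (2,1) g=5 f=11, (2,3) g=3 f=9, (2,4) g=2 f=9, (3,2) g=5 f=9]; closed=[(1,2), (1,3), (1,4), (1,5), (2,2)]

step 1: expand (2,2) (f=9, h=5) → closed; open now [(0,2) g=4 f=11, (0,3) g=3 f=11, (0,4) g=2 f=11, (0,5) g=1 f=11, (1,6) g=1 f=11, (2,1) g=5 f=11, (2,3) g=3 f=9, (2,4) g=2 f=9, (3,2) g=5 f=9]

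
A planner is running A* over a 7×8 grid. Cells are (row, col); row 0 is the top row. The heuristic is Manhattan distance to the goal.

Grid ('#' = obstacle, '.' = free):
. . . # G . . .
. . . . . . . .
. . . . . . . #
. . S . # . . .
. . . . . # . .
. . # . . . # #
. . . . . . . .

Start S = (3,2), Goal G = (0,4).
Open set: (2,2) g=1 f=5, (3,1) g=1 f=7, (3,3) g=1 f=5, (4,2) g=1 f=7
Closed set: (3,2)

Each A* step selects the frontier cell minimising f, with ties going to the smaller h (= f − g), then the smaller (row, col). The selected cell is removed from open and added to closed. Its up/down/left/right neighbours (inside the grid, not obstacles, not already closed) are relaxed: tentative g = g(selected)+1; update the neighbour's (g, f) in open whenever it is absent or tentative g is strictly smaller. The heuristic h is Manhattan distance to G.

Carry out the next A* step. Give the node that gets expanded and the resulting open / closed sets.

step 1: expand (2,2) (f=5, h=4) → closed; open now [(1,2) g=2 f=5, (2,1) g=2 f=7, (2,3) g=2 f=5, (3,1) g=1 f=7, (3,3) g=1 f=5, (4,2) g=1 f=7]

expanded=(2,2); open=[(1,2) g=2 f=5, (2,1) g=2 f=7, (2,3) g=2 f=5, (3,1) g=1 f=7, (3,3) g=1 f=5, (4,2) g=1 f=7]; closed=[(2,2), (3,2)]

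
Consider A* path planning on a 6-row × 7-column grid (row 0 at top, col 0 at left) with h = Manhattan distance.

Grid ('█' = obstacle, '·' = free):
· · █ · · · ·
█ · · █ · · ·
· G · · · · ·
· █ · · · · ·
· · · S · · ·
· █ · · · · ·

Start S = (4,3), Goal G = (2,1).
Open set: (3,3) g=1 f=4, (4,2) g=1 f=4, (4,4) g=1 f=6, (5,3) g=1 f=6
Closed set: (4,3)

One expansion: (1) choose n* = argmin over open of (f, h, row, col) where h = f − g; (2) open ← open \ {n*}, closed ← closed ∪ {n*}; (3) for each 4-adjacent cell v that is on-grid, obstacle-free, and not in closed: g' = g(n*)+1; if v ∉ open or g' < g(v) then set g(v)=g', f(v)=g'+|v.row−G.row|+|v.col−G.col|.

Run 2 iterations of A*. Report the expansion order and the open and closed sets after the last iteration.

order=[(3,3) → (2,3)]; open=[(2,2) g=3 f=4, (2,4) g=3 f=6, (3,2) g=2 f=4, (3,4) g=2 f=6, (4,2) g=1 f=4, (4,4) g=1 f=6, (5,3) g=1 f=6]; closed=[(2,3), (3,3), (4,3)]

step 1: expand (3,3) (f=4, h=3) → closed; open now [(2,3) g=2 f=4, (3,2) g=2 f=4, (3,4) g=2 f=6, (4,2) g=1 f=4, (4,4) g=1 f=6, (5,3) g=1 f=6]
step 2: expand (2,3) (f=4, h=2) → closed; open now [(2,2) g=3 f=4, (2,4) g=3 f=6, (3,2) g=2 f=4, (3,4) g=2 f=6, (4,2) g=1 f=4, (4,4) g=1 f=6, (5,3) g=1 f=6]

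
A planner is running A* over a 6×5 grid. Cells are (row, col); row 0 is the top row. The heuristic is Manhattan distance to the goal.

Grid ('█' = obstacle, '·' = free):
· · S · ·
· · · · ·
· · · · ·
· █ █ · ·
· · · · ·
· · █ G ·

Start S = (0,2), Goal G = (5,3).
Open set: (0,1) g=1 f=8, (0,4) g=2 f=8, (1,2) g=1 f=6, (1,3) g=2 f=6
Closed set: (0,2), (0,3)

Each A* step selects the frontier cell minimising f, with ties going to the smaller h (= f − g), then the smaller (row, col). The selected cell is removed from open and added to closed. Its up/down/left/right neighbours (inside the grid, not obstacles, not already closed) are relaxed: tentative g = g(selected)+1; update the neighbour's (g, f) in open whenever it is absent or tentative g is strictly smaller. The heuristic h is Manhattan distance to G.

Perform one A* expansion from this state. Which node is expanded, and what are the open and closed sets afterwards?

expanded=(1,3); open=[(0,1) g=1 f=8, (0,4) g=2 f=8, (1,2) g=1 f=6, (1,4) g=3 f=8, (2,3) g=3 f=6]; closed=[(0,2), (0,3), (1,3)]

step 1: expand (1,3) (f=6, h=4) → closed; open now [(0,1) g=1 f=8, (0,4) g=2 f=8, (1,2) g=1 f=6, (1,4) g=3 f=8, (2,3) g=3 f=6]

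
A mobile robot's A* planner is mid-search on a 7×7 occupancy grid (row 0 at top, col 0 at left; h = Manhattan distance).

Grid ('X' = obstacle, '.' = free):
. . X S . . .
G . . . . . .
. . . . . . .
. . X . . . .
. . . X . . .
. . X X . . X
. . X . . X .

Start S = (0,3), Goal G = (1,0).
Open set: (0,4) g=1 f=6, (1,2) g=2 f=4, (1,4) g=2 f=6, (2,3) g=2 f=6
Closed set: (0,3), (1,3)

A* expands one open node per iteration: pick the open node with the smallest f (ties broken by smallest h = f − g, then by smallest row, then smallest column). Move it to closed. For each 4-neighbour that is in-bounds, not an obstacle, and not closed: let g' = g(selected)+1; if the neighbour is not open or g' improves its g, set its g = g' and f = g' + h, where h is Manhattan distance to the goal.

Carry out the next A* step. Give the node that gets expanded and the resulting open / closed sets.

expanded=(1,2); open=[(0,4) g=1 f=6, (1,1) g=3 f=4, (1,4) g=2 f=6, (2,2) g=3 f=6, (2,3) g=2 f=6]; closed=[(0,3), (1,2), (1,3)]

step 1: expand (1,2) (f=4, h=2) → closed; open now [(0,4) g=1 f=6, (1,1) g=3 f=4, (1,4) g=2 f=6, (2,2) g=3 f=6, (2,3) g=2 f=6]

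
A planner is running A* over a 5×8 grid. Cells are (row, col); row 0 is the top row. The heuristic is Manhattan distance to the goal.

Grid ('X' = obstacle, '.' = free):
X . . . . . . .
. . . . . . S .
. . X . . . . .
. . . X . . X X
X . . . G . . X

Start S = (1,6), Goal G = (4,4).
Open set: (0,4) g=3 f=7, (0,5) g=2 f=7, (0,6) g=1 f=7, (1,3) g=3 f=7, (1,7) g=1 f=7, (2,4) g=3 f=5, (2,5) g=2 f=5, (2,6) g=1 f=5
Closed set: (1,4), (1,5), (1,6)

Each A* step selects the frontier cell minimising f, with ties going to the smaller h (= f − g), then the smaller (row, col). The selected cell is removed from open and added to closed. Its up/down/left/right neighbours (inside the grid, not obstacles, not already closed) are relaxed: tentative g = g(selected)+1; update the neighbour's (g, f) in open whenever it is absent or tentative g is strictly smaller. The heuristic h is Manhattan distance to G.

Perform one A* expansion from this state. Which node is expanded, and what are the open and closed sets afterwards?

expanded=(2,4); open=[(0,4) g=3 f=7, (0,5) g=2 f=7, (0,6) g=1 f=7, (1,3) g=3 f=7, (1,7) g=1 f=7, (2,3) g=4 f=7, (2,5) g=2 f=5, (2,6) g=1 f=5, (3,4) g=4 f=5]; closed=[(1,4), (1,5), (1,6), (2,4)]

step 1: expand (2,4) (f=5, h=2) → closed; open now [(0,4) g=3 f=7, (0,5) g=2 f=7, (0,6) g=1 f=7, (1,3) g=3 f=7, (1,7) g=1 f=7, (2,3) g=4 f=7, (2,5) g=2 f=5, (2,6) g=1 f=5, (3,4) g=4 f=5]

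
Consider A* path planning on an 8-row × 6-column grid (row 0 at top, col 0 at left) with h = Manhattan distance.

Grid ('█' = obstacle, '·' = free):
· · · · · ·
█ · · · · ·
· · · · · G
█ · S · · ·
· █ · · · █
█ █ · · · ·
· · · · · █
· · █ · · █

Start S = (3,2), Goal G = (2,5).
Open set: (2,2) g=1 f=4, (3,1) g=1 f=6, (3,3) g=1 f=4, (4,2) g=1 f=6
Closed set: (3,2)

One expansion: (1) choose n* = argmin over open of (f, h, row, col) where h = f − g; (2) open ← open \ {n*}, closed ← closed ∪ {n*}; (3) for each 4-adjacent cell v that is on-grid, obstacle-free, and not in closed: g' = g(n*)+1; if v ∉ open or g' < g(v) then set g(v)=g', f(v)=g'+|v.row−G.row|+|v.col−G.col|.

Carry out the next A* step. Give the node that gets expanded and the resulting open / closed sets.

expanded=(2,2); open=[(1,2) g=2 f=6, (2,1) g=2 f=6, (2,3) g=2 f=4, (3,1) g=1 f=6, (3,3) g=1 f=4, (4,2) g=1 f=6]; closed=[(2,2), (3,2)]

step 1: expand (2,2) (f=4, h=3) → closed; open now [(1,2) g=2 f=6, (2,1) g=2 f=6, (2,3) g=2 f=4, (3,1) g=1 f=6, (3,3) g=1 f=4, (4,2) g=1 f=6]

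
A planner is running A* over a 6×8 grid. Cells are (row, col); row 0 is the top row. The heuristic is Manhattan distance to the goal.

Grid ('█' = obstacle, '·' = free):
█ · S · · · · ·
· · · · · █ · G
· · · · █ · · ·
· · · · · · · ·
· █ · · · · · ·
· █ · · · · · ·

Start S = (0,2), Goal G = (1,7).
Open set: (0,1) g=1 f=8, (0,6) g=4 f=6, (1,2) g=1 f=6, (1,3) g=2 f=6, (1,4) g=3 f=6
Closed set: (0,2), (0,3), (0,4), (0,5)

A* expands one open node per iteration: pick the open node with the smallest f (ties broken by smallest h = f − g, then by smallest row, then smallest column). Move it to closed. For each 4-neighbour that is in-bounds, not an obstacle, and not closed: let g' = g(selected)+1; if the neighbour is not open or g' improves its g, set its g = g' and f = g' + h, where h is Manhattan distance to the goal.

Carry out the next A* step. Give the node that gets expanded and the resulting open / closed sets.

step 1: expand (0,6) (f=6, h=2) → closed; open now [(0,1) g=1 f=8, (0,7) g=5 f=6, (1,2) g=1 f=6, (1,3) g=2 f=6, (1,4) g=3 f=6, (1,6) g=5 f=6]

expanded=(0,6); open=[(0,1) g=1 f=8, (0,7) g=5 f=6, (1,2) g=1 f=6, (1,3) g=2 f=6, (1,4) g=3 f=6, (1,6) g=5 f=6]; closed=[(0,2), (0,3), (0,4), (0,5), (0,6)]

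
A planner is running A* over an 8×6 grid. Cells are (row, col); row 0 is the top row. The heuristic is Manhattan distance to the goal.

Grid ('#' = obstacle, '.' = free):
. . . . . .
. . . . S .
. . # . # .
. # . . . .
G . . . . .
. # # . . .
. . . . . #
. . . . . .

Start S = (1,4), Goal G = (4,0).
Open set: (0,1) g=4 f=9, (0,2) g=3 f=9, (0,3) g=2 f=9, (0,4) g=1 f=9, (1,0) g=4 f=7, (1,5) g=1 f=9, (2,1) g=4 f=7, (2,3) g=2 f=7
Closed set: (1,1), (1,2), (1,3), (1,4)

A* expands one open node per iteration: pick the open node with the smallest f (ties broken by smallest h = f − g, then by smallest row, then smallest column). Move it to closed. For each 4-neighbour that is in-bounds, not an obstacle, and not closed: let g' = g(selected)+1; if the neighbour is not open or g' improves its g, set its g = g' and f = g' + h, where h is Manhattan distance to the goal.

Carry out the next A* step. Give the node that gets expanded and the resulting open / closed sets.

step 1: expand (1,0) (f=7, h=3) → closed; open now [(0,0) g=5 f=9, (0,1) g=4 f=9, (0,2) g=3 f=9, (0,3) g=2 f=9, (0,4) g=1 f=9, (1,5) g=1 f=9, (2,0) g=5 f=7, (2,1) g=4 f=7, (2,3) g=2 f=7]

expanded=(1,0); open=[(0,0) g=5 f=9, (0,1) g=4 f=9, (0,2) g=3 f=9, (0,3) g=2 f=9, (0,4) g=1 f=9, (1,5) g=1 f=9, (2,0) g=5 f=7, (2,1) g=4 f=7, (2,3) g=2 f=7]; closed=[(1,0), (1,1), (1,2), (1,3), (1,4)]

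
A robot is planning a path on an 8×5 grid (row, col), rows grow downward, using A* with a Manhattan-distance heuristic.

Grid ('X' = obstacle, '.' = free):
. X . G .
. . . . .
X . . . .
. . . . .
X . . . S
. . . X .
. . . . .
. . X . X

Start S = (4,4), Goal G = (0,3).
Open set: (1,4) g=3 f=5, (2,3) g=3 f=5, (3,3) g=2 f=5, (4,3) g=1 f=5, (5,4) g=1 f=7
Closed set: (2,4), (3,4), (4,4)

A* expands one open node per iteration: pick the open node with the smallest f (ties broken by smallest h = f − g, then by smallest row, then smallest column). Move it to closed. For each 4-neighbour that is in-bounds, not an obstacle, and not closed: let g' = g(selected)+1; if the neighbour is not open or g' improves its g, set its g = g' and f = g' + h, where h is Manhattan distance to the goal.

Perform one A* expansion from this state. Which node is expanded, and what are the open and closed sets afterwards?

expanded=(1,4); open=[(0,4) g=4 f=5, (1,3) g=4 f=5, (2,3) g=3 f=5, (3,3) g=2 f=5, (4,3) g=1 f=5, (5,4) g=1 f=7]; closed=[(1,4), (2,4), (3,4), (4,4)]

step 1: expand (1,4) (f=5, h=2) → closed; open now [(0,4) g=4 f=5, (1,3) g=4 f=5, (2,3) g=3 f=5, (3,3) g=2 f=5, (4,3) g=1 f=5, (5,4) g=1 f=7]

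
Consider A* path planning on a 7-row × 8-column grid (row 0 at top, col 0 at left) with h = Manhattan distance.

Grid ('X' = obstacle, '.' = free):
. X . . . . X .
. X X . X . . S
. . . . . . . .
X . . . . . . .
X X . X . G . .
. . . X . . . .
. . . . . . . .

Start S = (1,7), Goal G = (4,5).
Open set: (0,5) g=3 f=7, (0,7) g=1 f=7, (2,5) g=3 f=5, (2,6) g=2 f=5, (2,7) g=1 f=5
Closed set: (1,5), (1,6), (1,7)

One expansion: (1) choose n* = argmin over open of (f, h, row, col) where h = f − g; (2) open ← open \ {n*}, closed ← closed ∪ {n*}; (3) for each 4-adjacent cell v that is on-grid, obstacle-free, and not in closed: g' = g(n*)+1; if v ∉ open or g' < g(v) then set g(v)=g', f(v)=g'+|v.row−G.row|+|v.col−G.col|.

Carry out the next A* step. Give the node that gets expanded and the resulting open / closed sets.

expanded=(2,5); open=[(0,5) g=3 f=7, (0,7) g=1 f=7, (2,4) g=4 f=7, (2,6) g=2 f=5, (2,7) g=1 f=5, (3,5) g=4 f=5]; closed=[(1,5), (1,6), (1,7), (2,5)]

step 1: expand (2,5) (f=5, h=2) → closed; open now [(0,5) g=3 f=7, (0,7) g=1 f=7, (2,4) g=4 f=7, (2,6) g=2 f=5, (2,7) g=1 f=5, (3,5) g=4 f=5]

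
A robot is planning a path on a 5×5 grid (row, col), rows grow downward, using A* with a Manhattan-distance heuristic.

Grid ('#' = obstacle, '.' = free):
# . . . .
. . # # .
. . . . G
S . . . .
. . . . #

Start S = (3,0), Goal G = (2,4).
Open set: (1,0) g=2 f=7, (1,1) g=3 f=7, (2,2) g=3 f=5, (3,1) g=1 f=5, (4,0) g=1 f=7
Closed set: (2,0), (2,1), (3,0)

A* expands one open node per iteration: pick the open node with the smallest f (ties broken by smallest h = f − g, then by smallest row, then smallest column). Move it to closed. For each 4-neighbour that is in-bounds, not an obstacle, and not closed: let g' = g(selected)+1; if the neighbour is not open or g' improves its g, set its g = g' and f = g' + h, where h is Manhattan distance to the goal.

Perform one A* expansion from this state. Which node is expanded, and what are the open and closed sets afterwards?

expanded=(2,2); open=[(1,0) g=2 f=7, (1,1) g=3 f=7, (2,3) g=4 f=5, (3,1) g=1 f=5, (3,2) g=4 f=7, (4,0) g=1 f=7]; closed=[(2,0), (2,1), (2,2), (3,0)]

step 1: expand (2,2) (f=5, h=2) → closed; open now [(1,0) g=2 f=7, (1,1) g=3 f=7, (2,3) g=4 f=5, (3,1) g=1 f=5, (3,2) g=4 f=7, (4,0) g=1 f=7]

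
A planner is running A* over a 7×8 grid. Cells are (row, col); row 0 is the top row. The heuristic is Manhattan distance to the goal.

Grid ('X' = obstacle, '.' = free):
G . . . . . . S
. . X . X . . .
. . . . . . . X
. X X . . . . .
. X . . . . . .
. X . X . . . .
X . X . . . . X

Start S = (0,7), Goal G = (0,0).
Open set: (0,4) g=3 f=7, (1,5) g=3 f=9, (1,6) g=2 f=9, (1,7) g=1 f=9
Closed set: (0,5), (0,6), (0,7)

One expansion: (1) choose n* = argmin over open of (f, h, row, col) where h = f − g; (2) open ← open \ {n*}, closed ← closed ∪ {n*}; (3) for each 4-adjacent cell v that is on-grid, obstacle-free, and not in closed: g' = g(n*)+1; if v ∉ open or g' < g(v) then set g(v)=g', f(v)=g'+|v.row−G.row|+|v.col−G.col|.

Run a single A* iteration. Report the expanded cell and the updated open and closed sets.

step 1: expand (0,4) (f=7, h=4) → closed; open now [(0,3) g=4 f=7, (1,5) g=3 f=9, (1,6) g=2 f=9, (1,7) g=1 f=9]

expanded=(0,4); open=[(0,3) g=4 f=7, (1,5) g=3 f=9, (1,6) g=2 f=9, (1,7) g=1 f=9]; closed=[(0,4), (0,5), (0,6), (0,7)]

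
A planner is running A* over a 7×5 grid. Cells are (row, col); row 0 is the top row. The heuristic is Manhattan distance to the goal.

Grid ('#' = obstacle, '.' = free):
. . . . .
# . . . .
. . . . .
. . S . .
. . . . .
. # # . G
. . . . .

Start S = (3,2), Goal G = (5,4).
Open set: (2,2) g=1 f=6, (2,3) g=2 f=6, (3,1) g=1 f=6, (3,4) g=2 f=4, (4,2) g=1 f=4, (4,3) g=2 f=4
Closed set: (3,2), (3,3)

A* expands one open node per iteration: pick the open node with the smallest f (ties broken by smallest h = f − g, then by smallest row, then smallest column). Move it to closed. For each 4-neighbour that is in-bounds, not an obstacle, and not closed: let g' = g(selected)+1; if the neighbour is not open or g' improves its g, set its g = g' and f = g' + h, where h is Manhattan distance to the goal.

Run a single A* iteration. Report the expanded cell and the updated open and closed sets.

step 1: expand (3,4) (f=4, h=2) → closed; open now [(2,2) g=1 f=6, (2,3) g=2 f=6, (2,4) g=3 f=6, (3,1) g=1 f=6, (4,2) g=1 f=4, (4,3) g=2 f=4, (4,4) g=3 f=4]

expanded=(3,4); open=[(2,2) g=1 f=6, (2,3) g=2 f=6, (2,4) g=3 f=6, (3,1) g=1 f=6, (4,2) g=1 f=4, (4,3) g=2 f=4, (4,4) g=3 f=4]; closed=[(3,2), (3,3), (3,4)]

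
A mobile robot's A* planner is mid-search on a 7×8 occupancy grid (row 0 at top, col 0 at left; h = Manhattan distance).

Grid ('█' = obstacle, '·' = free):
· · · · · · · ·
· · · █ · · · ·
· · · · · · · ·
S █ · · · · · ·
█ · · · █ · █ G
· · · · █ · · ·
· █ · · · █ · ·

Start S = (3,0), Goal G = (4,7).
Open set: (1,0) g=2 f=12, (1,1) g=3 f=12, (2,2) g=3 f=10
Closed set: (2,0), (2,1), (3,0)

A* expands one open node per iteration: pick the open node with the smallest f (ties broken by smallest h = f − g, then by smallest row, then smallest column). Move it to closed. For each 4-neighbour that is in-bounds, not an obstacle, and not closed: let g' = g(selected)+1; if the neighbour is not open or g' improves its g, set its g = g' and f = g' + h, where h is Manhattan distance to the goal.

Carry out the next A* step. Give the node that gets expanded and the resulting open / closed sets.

expanded=(2,2); open=[(1,0) g=2 f=12, (1,1) g=3 f=12, (1,2) g=4 f=12, (2,3) g=4 f=10, (3,2) g=4 f=10]; closed=[(2,0), (2,1), (2,2), (3,0)]

step 1: expand (2,2) (f=10, h=7) → closed; open now [(1,0) g=2 f=12, (1,1) g=3 f=12, (1,2) g=4 f=12, (2,3) g=4 f=10, (3,2) g=4 f=10]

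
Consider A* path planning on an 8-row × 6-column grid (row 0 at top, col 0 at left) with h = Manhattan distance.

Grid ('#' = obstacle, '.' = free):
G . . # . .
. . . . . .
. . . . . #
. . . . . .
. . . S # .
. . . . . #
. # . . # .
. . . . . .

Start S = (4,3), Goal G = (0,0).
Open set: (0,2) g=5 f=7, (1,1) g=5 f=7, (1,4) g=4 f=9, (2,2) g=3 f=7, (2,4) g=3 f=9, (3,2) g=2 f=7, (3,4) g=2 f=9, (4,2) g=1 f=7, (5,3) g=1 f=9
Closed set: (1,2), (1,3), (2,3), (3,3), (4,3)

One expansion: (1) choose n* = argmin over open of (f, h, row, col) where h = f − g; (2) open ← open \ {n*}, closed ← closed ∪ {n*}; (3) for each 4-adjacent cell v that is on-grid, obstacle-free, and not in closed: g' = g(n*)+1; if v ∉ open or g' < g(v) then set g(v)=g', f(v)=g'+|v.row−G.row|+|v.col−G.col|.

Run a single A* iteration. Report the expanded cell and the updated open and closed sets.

step 1: expand (0,2) (f=7, h=2) → closed; open now [(0,1) g=6 f=7, (1,1) g=5 f=7, (1,4) g=4 f=9, (2,2) g=3 f=7, (2,4) g=3 f=9, (3,2) g=2 f=7, (3,4) g=2 f=9, (4,2) g=1 f=7, (5,3) g=1 f=9]

expanded=(0,2); open=[(0,1) g=6 f=7, (1,1) g=5 f=7, (1,4) g=4 f=9, (2,2) g=3 f=7, (2,4) g=3 f=9, (3,2) g=2 f=7, (3,4) g=2 f=9, (4,2) g=1 f=7, (5,3) g=1 f=9]; closed=[(0,2), (1,2), (1,3), (2,3), (3,3), (4,3)]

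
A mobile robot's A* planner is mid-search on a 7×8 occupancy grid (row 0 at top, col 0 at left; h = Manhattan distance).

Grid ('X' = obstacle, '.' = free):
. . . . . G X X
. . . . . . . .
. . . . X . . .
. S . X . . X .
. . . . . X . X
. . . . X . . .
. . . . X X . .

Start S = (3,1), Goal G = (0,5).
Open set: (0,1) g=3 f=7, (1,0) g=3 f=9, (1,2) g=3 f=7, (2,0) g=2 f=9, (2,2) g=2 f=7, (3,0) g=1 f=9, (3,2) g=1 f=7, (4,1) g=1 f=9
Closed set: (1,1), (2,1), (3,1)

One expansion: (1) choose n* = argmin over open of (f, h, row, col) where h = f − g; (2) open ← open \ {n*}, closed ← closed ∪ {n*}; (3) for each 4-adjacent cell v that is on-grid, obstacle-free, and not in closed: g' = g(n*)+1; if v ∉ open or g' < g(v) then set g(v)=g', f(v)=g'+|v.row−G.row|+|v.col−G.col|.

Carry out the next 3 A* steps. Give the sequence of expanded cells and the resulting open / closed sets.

order=[(0,1) → (0,2) → (0,3)]; open=[(0,0) g=4 f=9, (0,4) g=6 f=7, (1,0) g=3 f=9, (1,2) g=3 f=7, (1,3) g=6 f=9, (2,0) g=2 f=9, (2,2) g=2 f=7, (3,0) g=1 f=9, (3,2) g=1 f=7, (4,1) g=1 f=9]; closed=[(0,1), (0,2), (0,3), (1,1), (2,1), (3,1)]

step 1: expand (0,1) (f=7, h=4) → closed; open now [(0,0) g=4 f=9, (0,2) g=4 f=7, (1,0) g=3 f=9, (1,2) g=3 f=7, (2,0) g=2 f=9, (2,2) g=2 f=7, (3,0) g=1 f=9, (3,2) g=1 f=7, (4,1) g=1 f=9]
step 2: expand (0,2) (f=7, h=3) → closed; open now [(0,0) g=4 f=9, (0,3) g=5 f=7, (1,0) g=3 f=9, (1,2) g=3 f=7, (2,0) g=2 f=9, (2,2) g=2 f=7, (3,0) g=1 f=9, (3,2) g=1 f=7, (4,1) g=1 f=9]
step 3: expand (0,3) (f=7, h=2) → closed; open now [(0,0) g=4 f=9, (0,4) g=6 f=7, (1,0) g=3 f=9, (1,2) g=3 f=7, (1,3) g=6 f=9, (2,0) g=2 f=9, (2,2) g=2 f=7, (3,0) g=1 f=9, (3,2) g=1 f=7, (4,1) g=1 f=9]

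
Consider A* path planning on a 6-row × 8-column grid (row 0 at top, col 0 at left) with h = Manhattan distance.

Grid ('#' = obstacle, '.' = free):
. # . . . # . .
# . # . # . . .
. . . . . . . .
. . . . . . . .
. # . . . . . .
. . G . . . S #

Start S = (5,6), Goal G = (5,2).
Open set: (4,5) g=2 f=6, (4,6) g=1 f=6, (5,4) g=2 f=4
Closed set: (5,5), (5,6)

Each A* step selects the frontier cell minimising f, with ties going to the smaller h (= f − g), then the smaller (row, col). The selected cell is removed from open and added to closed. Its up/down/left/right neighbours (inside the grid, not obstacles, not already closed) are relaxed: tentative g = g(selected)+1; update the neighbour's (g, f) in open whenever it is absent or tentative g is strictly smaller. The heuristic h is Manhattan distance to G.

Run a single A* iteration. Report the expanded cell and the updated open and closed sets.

step 1: expand (5,4) (f=4, h=2) → closed; open now [(4,4) g=3 f=6, (4,5) g=2 f=6, (4,6) g=1 f=6, (5,3) g=3 f=4]

expanded=(5,4); open=[(4,4) g=3 f=6, (4,5) g=2 f=6, (4,6) g=1 f=6, (5,3) g=3 f=4]; closed=[(5,4), (5,5), (5,6)]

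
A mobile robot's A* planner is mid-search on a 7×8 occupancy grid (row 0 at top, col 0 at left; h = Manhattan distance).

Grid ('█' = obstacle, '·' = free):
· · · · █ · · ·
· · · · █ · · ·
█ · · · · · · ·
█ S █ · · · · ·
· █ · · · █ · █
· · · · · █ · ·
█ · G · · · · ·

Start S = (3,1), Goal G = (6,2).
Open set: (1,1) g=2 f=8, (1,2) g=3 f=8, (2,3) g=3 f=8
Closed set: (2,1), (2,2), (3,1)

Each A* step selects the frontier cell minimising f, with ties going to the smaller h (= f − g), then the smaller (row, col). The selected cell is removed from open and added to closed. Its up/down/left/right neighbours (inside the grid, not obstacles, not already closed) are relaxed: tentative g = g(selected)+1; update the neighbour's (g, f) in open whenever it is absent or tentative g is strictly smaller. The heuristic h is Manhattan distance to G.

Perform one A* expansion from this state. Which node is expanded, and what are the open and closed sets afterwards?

step 1: expand (1,2) (f=8, h=5) → closed; open now [(0,2) g=4 f=10, (1,1) g=2 f=8, (1,3) g=4 f=10, (2,3) g=3 f=8]

expanded=(1,2); open=[(0,2) g=4 f=10, (1,1) g=2 f=8, (1,3) g=4 f=10, (2,3) g=3 f=8]; closed=[(1,2), (2,1), (2,2), (3,1)]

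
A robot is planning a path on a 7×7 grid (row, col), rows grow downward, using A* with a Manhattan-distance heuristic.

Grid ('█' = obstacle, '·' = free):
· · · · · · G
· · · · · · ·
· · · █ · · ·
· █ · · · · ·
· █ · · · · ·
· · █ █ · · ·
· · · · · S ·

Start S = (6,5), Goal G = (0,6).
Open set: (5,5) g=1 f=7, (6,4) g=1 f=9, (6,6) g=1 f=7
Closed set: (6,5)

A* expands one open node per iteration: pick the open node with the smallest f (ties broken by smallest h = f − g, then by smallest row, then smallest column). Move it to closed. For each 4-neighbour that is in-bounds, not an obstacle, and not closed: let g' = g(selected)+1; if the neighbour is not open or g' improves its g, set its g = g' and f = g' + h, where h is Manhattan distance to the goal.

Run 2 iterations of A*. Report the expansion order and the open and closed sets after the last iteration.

step 1: expand (5,5) (f=7, h=6) → closed; open now [(4,5) g=2 f=7, (5,4) g=2 f=9, (5,6) g=2 f=7, (6,4) g=1 f=9, (6,6) g=1 f=7]
step 2: expand (4,5) (f=7, h=5) → closed; open now [(3,5) g=3 f=7, (4,4) g=3 f=9, (4,6) g=3 f=7, (5,4) g=2 f=9, (5,6) g=2 f=7, (6,4) g=1 f=9, (6,6) g=1 f=7]

order=[(5,5) → (4,5)]; open=[(3,5) g=3 f=7, (4,4) g=3 f=9, (4,6) g=3 f=7, (5,4) g=2 f=9, (5,6) g=2 f=7, (6,4) g=1 f=9, (6,6) g=1 f=7]; closed=[(4,5), (5,5), (6,5)]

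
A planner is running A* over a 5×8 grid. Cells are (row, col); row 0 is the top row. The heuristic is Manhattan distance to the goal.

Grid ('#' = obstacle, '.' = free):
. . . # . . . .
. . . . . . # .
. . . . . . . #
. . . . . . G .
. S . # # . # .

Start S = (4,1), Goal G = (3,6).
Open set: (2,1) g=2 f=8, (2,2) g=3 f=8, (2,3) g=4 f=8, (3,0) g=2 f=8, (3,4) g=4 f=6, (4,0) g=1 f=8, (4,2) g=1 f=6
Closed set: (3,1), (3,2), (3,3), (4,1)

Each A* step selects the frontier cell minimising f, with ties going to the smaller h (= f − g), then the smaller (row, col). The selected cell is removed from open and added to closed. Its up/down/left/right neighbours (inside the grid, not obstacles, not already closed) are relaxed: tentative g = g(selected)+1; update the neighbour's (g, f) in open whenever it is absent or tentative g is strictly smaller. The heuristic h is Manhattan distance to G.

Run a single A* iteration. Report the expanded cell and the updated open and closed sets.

step 1: expand (3,4) (f=6, h=2) → closed; open now [(2,1) g=2 f=8, (2,2) g=3 f=8, (2,3) g=4 f=8, (2,4) g=5 f=8, (3,0) g=2 f=8, (3,5) g=5 f=6, (4,0) g=1 f=8, (4,2) g=1 f=6]

expanded=(3,4); open=[(2,1) g=2 f=8, (2,2) g=3 f=8, (2,3) g=4 f=8, (2,4) g=5 f=8, (3,0) g=2 f=8, (3,5) g=5 f=6, (4,0) g=1 f=8, (4,2) g=1 f=6]; closed=[(3,1), (3,2), (3,3), (3,4), (4,1)]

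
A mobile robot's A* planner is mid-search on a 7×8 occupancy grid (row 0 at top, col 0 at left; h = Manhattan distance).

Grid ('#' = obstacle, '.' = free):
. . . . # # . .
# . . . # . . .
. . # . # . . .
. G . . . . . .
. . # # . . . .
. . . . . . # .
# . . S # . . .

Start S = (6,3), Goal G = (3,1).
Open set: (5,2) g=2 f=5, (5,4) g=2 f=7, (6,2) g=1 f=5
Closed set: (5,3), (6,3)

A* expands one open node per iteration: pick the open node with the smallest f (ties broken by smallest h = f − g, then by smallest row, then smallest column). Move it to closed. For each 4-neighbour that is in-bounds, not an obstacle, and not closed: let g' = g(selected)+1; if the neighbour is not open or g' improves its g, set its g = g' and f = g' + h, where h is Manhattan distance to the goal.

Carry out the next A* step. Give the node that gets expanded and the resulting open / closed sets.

step 1: expand (5,2) (f=5, h=3) → closed; open now [(5,1) g=3 f=5, (5,4) g=2 f=7, (6,2) g=1 f=5]

expanded=(5,2); open=[(5,1) g=3 f=5, (5,4) g=2 f=7, (6,2) g=1 f=5]; closed=[(5,2), (5,3), (6,3)]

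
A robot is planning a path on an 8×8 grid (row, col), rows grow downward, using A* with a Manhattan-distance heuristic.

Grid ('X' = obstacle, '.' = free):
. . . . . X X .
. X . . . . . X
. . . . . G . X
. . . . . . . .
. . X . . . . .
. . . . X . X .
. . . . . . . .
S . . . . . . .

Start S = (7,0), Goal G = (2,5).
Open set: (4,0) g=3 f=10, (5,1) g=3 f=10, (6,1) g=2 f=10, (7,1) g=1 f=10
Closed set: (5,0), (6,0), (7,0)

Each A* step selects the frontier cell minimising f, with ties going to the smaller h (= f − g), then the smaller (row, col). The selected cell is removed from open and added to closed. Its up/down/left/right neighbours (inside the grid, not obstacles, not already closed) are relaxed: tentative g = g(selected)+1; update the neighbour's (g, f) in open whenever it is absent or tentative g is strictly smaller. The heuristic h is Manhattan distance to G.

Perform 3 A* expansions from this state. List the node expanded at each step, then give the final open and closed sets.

order=[(4,0) → (3,0) → (2,0)]; open=[(1,0) g=6 f=12, (2,1) g=6 f=10, (3,1) g=5 f=10, (4,1) g=4 f=10, (5,1) g=3 f=10, (6,1) g=2 f=10, (7,1) g=1 f=10]; closed=[(2,0), (3,0), (4,0), (5,0), (6,0), (7,0)]

step 1: expand (4,0) (f=10, h=7) → closed; open now [(3,0) g=4 f=10, (4,1) g=4 f=10, (5,1) g=3 f=10, (6,1) g=2 f=10, (7,1) g=1 f=10]
step 2: expand (3,0) (f=10, h=6) → closed; open now [(2,0) g=5 f=10, (3,1) g=5 f=10, (4,1) g=4 f=10, (5,1) g=3 f=10, (6,1) g=2 f=10, (7,1) g=1 f=10]
step 3: expand (2,0) (f=10, h=5) → closed; open now [(1,0) g=6 f=12, (2,1) g=6 f=10, (3,1) g=5 f=10, (4,1) g=4 f=10, (5,1) g=3 f=10, (6,1) g=2 f=10, (7,1) g=1 f=10]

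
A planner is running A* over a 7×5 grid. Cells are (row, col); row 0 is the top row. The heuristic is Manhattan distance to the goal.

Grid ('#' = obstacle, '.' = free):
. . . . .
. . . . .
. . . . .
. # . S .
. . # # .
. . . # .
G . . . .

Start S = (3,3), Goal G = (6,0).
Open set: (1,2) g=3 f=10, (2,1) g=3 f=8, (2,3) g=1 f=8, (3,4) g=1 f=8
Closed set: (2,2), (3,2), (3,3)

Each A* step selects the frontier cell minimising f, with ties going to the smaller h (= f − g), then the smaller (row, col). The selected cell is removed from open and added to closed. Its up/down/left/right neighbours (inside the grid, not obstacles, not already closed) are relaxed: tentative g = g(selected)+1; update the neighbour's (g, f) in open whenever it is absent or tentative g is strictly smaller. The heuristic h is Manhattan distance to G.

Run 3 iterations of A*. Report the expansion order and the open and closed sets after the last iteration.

step 1: expand (2,1) (f=8, h=5) → closed; open now [(1,1) g=4 f=10, (1,2) g=3 f=10, (2,0) g=4 f=8, (2,3) g=1 f=8, (3,4) g=1 f=8]
step 2: expand (2,0) (f=8, h=4) → closed; open now [(1,0) g=5 f=10, (1,1) g=4 f=10, (1,2) g=3 f=10, (2,3) g=1 f=8, (3,0) g=5 f=8, (3,4) g=1 f=8]
step 3: expand (3,0) (f=8, h=3) → closed; open now [(1,0) g=5 f=10, (1,1) g=4 f=10, (1,2) g=3 f=10, (2,3) g=1 f=8, (3,4) g=1 f=8, (4,0) g=6 f=8]

order=[(2,1) → (2,0) → (3,0)]; open=[(1,0) g=5 f=10, (1,1) g=4 f=10, (1,2) g=3 f=10, (2,3) g=1 f=8, (3,4) g=1 f=8, (4,0) g=6 f=8]; closed=[(2,0), (2,1), (2,2), (3,0), (3,2), (3,3)]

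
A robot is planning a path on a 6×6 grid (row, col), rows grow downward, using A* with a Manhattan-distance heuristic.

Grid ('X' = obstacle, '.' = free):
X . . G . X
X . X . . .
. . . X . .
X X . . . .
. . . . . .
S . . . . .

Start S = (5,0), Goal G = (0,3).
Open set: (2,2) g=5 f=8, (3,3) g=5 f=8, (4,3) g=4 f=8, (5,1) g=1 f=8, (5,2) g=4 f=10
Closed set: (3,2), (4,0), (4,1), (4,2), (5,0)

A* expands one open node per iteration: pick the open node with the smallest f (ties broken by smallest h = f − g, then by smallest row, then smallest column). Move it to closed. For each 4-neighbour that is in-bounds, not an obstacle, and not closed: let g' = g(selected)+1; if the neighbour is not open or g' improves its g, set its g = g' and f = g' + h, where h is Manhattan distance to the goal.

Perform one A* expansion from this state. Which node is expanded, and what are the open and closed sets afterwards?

step 1: expand (2,2) (f=8, h=3) → closed; open now [(2,1) g=6 f=10, (3,3) g=5 f=8, (4,3) g=4 f=8, (5,1) g=1 f=8, (5,2) g=4 f=10]

expanded=(2,2); open=[(2,1) g=6 f=10, (3,3) g=5 f=8, (4,3) g=4 f=8, (5,1) g=1 f=8, (5,2) g=4 f=10]; closed=[(2,2), (3,2), (4,0), (4,1), (4,2), (5,0)]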